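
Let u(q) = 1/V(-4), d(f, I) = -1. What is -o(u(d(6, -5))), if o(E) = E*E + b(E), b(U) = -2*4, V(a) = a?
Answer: 127/16 ≈ 7.9375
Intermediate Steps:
b(U) = -8
u(q) = -¼ (u(q) = 1/(-4) = -¼)
o(E) = -8 + E² (o(E) = E*E - 8 = E² - 8 = -8 + E²)
-o(u(d(6, -5))) = -(-8 + (-¼)²) = -(-8 + 1/16) = -1*(-127/16) = 127/16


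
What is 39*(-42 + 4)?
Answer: -1482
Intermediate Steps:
39*(-42 + 4) = 39*(-38) = -1482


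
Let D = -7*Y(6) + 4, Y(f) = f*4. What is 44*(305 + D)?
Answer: 6204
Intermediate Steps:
Y(f) = 4*f
D = -164 (D = -28*6 + 4 = -7*24 + 4 = -168 + 4 = -164)
44*(305 + D) = 44*(305 - 164) = 44*141 = 6204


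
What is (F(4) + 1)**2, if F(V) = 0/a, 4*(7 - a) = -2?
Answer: 1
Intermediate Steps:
a = 15/2 (a = 7 - 1/4*(-2) = 7 + 1/2 = 15/2 ≈ 7.5000)
F(V) = 0 (F(V) = 0/(15/2) = 0*(2/15) = 0)
(F(4) + 1)**2 = (0 + 1)**2 = 1**2 = 1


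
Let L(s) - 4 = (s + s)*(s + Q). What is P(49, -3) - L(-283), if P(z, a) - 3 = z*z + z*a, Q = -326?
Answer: -342441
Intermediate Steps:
L(s) = 4 + 2*s*(-326 + s) (L(s) = 4 + (s + s)*(s - 326) = 4 + (2*s)*(-326 + s) = 4 + 2*s*(-326 + s))
P(z, a) = 3 + z**2 + a*z (P(z, a) = 3 + (z*z + z*a) = 3 + (z**2 + a*z) = 3 + z**2 + a*z)
P(49, -3) - L(-283) = (3 + 49**2 - 3*49) - (4 - 652*(-283) + 2*(-283)**2) = (3 + 2401 - 147) - (4 + 184516 + 2*80089) = 2257 - (4 + 184516 + 160178) = 2257 - 1*344698 = 2257 - 344698 = -342441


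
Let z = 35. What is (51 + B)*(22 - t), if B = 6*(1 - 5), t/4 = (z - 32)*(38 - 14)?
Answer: -7182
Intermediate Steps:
t = 288 (t = 4*((35 - 32)*(38 - 14)) = 4*(3*24) = 4*72 = 288)
B = -24 (B = 6*(-4) = -24)
(51 + B)*(22 - t) = (51 - 24)*(22 - 1*288) = 27*(22 - 288) = 27*(-266) = -7182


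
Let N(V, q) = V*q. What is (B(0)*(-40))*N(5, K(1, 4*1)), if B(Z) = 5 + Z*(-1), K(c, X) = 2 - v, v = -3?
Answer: -5000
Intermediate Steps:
K(c, X) = 5 (K(c, X) = 2 - 1*(-3) = 2 + 3 = 5)
B(Z) = 5 - Z
(B(0)*(-40))*N(5, K(1, 4*1)) = ((5 - 1*0)*(-40))*(5*5) = ((5 + 0)*(-40))*25 = (5*(-40))*25 = -200*25 = -5000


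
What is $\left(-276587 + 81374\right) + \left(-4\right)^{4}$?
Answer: $-194957$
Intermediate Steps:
$\left(-276587 + 81374\right) + \left(-4\right)^{4} = -195213 + 256 = -194957$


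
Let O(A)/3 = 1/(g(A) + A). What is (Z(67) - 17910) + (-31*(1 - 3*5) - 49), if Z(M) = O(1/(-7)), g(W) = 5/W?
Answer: -1437057/82 ≈ -17525.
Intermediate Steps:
O(A) = 3/(A + 5/A) (O(A) = 3/(5/A + A) = 3/(A + 5/A))
Z(M) = -7/82 (Z(M) = 3/(-7*(5 + (1/(-7))²)) = 3*(-⅐)/(5 + (-⅐)²) = 3*(-⅐)/(5 + 1/49) = 3*(-⅐)/(246/49) = 3*(-⅐)*(49/246) = -7/82)
(Z(67) - 17910) + (-31*(1 - 3*5) - 49) = (-7/82 - 17910) + (-31*(1 - 3*5) - 49) = -1468627/82 + (-31*(1 - 15) - 49) = -1468627/82 + (-31*(-14) - 49) = -1468627/82 + (434 - 49) = -1468627/82 + 385 = -1437057/82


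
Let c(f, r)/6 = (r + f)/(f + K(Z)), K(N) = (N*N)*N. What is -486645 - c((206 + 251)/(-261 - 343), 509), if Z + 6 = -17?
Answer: -1192170140917/2449775 ≈ -4.8664e+5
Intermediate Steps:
Z = -23 (Z = -6 - 17 = -23)
K(N) = N³ (K(N) = N²*N = N³)
c(f, r) = 6*(f + r)/(-12167 + f) (c(f, r) = 6*((r + f)/(f + (-23)³)) = 6*((f + r)/(f - 12167)) = 6*((f + r)/(-12167 + f)) = 6*(f + r)/(-12167 + f))
-486645 - c((206 + 251)/(-261 - 343), 509) = -486645 - 6*((206 + 251)/(-261 - 343) + 509)/(-12167 + (206 + 251)/(-261 - 343)) = -486645 - 6*(457/(-604) + 509)/(-12167 + 457/(-604)) = -486645 - 6*(457*(-1/604) + 509)/(-12167 + 457*(-1/604)) = -486645 - 6*(-457/604 + 509)/(-12167 - 457/604) = -486645 - 6*306979/((-7349325/604)*604) = -486645 - 6*(-604)*306979/(7349325*604) = -486645 - 1*(-613958/2449775) = -486645 + 613958/2449775 = -1192170140917/2449775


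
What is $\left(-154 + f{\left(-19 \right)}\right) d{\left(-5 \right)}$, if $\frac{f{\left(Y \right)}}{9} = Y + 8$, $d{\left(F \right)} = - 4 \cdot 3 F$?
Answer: $-15180$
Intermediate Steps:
$d{\left(F \right)} = - 12 F$
$f{\left(Y \right)} = 72 + 9 Y$ ($f{\left(Y \right)} = 9 \left(Y + 8\right) = 9 \left(8 + Y\right) = 72 + 9 Y$)
$\left(-154 + f{\left(-19 \right)}\right) d{\left(-5 \right)} = \left(-154 + \left(72 + 9 \left(-19\right)\right)\right) \left(\left(-12\right) \left(-5\right)\right) = \left(-154 + \left(72 - 171\right)\right) 60 = \left(-154 - 99\right) 60 = \left(-253\right) 60 = -15180$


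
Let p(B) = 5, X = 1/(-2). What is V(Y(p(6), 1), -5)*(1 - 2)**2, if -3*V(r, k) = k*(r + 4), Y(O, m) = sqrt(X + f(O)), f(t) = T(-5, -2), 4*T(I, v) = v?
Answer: 20/3 + 5*I/3 ≈ 6.6667 + 1.6667*I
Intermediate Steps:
X = -1/2 (X = 1*(-1/2) = -1/2 ≈ -0.50000)
T(I, v) = v/4
f(t) = -1/2 (f(t) = (1/4)*(-2) = -1/2)
Y(O, m) = I (Y(O, m) = sqrt(-1/2 - 1/2) = sqrt(-1) = I)
V(r, k) = -k*(4 + r)/3 (V(r, k) = -k*(r + 4)/3 = -k*(4 + r)/3)
V(Y(p(6), 1), -5)*(1 - 2)**2 = (-1/3*(-5)*(4 + I))*(1 - 2)**2 = (20/3 + 5*I/3)*(-1)**2 = (20/3 + 5*I/3)*1 = 20/3 + 5*I/3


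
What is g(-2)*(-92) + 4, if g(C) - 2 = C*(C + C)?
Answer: -916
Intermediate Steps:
g(C) = 2 + 2*C² (g(C) = 2 + C*(C + C) = 2 + C*(2*C) = 2 + 2*C²)
g(-2)*(-92) + 4 = (2 + 2*(-2)²)*(-92) + 4 = (2 + 2*4)*(-92) + 4 = (2 + 8)*(-92) + 4 = 10*(-92) + 4 = -920 + 4 = -916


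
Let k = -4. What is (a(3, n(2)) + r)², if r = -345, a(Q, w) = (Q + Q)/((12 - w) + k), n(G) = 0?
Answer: 1896129/16 ≈ 1.1851e+5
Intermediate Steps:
a(Q, w) = 2*Q/(8 - w) (a(Q, w) = (Q + Q)/((12 - w) - 4) = (2*Q)/(8 - w) = 2*Q/(8 - w))
(a(3, n(2)) + r)² = (-2*3/(-8 + 0) - 345)² = (-2*3/(-8) - 345)² = (-2*3*(-⅛) - 345)² = (¾ - 345)² = (-1377/4)² = 1896129/16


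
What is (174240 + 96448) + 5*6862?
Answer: 304998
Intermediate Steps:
(174240 + 96448) + 5*6862 = 270688 + 34310 = 304998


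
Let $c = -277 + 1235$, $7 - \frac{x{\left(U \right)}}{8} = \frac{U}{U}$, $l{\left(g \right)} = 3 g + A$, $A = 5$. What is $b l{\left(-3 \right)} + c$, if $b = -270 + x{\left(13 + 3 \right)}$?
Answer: $1846$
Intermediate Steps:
$l{\left(g \right)} = 5 + 3 g$ ($l{\left(g \right)} = 3 g + 5 = 5 + 3 g$)
$x{\left(U \right)} = 48$ ($x{\left(U \right)} = 56 - 8 \frac{U}{U} = 56 - 8 = 48$)
$c = 958$
$b = -222$ ($b = -270 + 48 = -222$)
$b l{\left(-3 \right)} + c = - 222 \left(5 + 3 \left(-3\right)\right) + 958 = - 222 \left(5 - 9\right) + 958 = \left(-222\right) \left(-4\right) + 958 = 888 + 958 = 1846$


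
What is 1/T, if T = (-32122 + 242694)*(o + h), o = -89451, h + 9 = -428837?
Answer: -1/109138835884 ≈ -9.1626e-12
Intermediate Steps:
h = -428846 (h = -9 - 428837 = -428846)
T = -109138835884 (T = (-32122 + 242694)*(-89451 - 428846) = 210572*(-518297) = -109138835884)
1/T = 1/(-109138835884) = -1/109138835884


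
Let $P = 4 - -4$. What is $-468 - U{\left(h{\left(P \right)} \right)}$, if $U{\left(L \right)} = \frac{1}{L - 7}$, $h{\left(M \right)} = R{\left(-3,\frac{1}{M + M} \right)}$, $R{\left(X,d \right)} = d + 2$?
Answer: $- \frac{36956}{79} \approx -467.8$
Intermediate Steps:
$R{\left(X,d \right)} = 2 + d$
$P = 8$ ($P = 4 + 4 = 8$)
$h{\left(M \right)} = 2 + \frac{1}{2 M}$ ($h{\left(M \right)} = 2 + \frac{1}{M + M} = 2 + \frac{1}{2 M}$)
$U{\left(L \right)} = \frac{1}{-7 + L}$
$-468 - U{\left(h{\left(P \right)} \right)} = -468 - \frac{1}{-7 + \left(2 + \frac{1}{2 \cdot 8}\right)} = -468 - \frac{1}{-7 + \left(2 + \frac{1}{2} \cdot \frac{1}{8}\right)} = -468 - \frac{1}{-7 + \left(2 + \frac{1}{16}\right)} = -468 - \frac{1}{-7 + \frac{33}{16}} = -468 - \frac{1}{- \frac{79}{16}} = -468 - - \frac{16}{79} = -468 + \frac{16}{79} = - \frac{36956}{79}$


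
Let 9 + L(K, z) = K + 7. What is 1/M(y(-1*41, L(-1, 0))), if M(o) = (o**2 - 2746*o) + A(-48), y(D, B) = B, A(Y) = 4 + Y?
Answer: 1/8203 ≈ 0.00012191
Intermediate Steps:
L(K, z) = -2 + K (L(K, z) = -9 + (K + 7) = -9 + (7 + K) = -2 + K)
M(o) = -44 + o**2 - 2746*o (M(o) = (o**2 - 2746*o) + (4 - 48) = (o**2 - 2746*o) - 44 = -44 + o**2 - 2746*o)
1/M(y(-1*41, L(-1, 0))) = 1/(-44 + (-2 - 1)**2 - 2746*(-2 - 1)) = 1/(-44 + (-3)**2 - 2746*(-3)) = 1/(-44 + 9 + 8238) = 1/8203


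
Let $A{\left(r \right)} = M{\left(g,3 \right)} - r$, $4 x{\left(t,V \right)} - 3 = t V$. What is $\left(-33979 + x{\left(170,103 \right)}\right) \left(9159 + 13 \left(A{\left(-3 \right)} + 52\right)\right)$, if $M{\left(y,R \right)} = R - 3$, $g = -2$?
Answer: $- \frac{584555611}{2} \approx -2.9228 \cdot 10^{8}$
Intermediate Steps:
$x{\left(t,V \right)} = \frac{3}{4} + \frac{V t}{4}$ ($x{\left(t,V \right)} = \frac{3}{4} + \frac{t V}{4} = \frac{3}{4} + \frac{V t}{4}$)
$M{\left(y,R \right)} = -3 + R$ ($M{\left(y,R \right)} = R - 3 = -3 + R$)
$A{\left(r \right)} = - r$ ($A{\left(r \right)} = \left(-3 + 3\right) - r = 0 - r = - r$)
$\left(-33979 + x{\left(170,103 \right)}\right) \left(9159 + 13 \left(A{\left(-3 \right)} + 52\right)\right) = \left(-33979 + \left(\frac{3}{4} + \frac{1}{4} \cdot 103 \cdot 170\right)\right) \left(9159 + 13 \left(\left(-1\right) \left(-3\right) + 52\right)\right) = \left(-33979 + \left(\frac{3}{4} + \frac{8755}{2}\right)\right) \left(9159 + 13 \left(3 + 52\right)\right) = \left(-33979 + \frac{17513}{4}\right) \left(9159 + 13 \cdot 55\right) = - \frac{118403 \left(9159 + 715\right)}{4} = \left(- \frac{118403}{4}\right) 9874 = - \frac{584555611}{2}$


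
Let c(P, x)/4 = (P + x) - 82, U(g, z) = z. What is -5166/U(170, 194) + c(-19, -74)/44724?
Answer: -28897498/1084557 ≈ -26.645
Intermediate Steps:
c(P, x) = -328 + 4*P + 4*x (c(P, x) = 4*((P + x) - 82) = 4*(-82 + P + x) = -328 + 4*P + 4*x)
-5166/U(170, 194) + c(-19, -74)/44724 = -5166/194 + (-328 + 4*(-19) + 4*(-74))/44724 = -5166*1/194 + (-328 - 76 - 296)*(1/44724) = -2583/97 - 700*1/44724 = -2583/97 - 175/11181 = -28897498/1084557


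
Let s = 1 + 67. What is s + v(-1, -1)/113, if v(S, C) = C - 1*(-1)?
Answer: 68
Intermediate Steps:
v(S, C) = 1 + C (v(S, C) = C + 1 = 1 + C)
s = 68
s + v(-1, -1)/113 = 68 + (1 - 1)/113 = 68 + 0*(1/113) = 68 + 0 = 68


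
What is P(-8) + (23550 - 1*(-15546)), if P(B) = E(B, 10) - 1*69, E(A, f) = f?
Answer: 39037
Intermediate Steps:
P(B) = -59 (P(B) = 10 - 1*69 = 10 - 69 = -59)
P(-8) + (23550 - 1*(-15546)) = -59 + (23550 - 1*(-15546)) = -59 + (23550 + 15546) = -59 + 39096 = 39037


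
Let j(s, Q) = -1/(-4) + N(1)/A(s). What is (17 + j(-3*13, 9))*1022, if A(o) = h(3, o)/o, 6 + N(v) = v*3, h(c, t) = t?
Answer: 29127/2 ≈ 14564.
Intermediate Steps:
N(v) = -6 + 3*v (N(v) = -6 + v*3 = -6 + 3*v)
A(o) = 1 (A(o) = o/o = 1)
j(s, Q) = -11/4 (j(s, Q) = -1/(-4) + (-6 + 3*1)/1 = -1*(-¼) + (-6 + 3)*1 = ¼ - 3*1 = ¼ - 3 = -11/4)
(17 + j(-3*13, 9))*1022 = (17 - 11/4)*1022 = (57/4)*1022 = 29127/2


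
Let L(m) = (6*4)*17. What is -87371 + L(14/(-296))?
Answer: -86963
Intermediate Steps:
L(m) = 408 (L(m) = 24*17 = 408)
-87371 + L(14/(-296)) = -87371 + 408 = -86963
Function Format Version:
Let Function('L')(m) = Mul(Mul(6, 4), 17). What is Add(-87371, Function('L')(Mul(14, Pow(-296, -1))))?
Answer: -86963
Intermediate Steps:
Function('L')(m) = 408 (Function('L')(m) = Mul(24, 17) = 408)
Add(-87371, Function('L')(Mul(14, Pow(-296, -1)))) = Add(-87371, 408) = -86963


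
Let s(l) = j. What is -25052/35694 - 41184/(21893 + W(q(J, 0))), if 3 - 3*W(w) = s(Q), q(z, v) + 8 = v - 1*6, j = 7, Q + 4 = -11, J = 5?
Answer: -3027677594/1172101725 ≈ -2.5831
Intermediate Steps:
Q = -15 (Q = -4 - 11 = -15)
s(l) = 7
q(z, v) = -14 + v (q(z, v) = -8 + (v - 1*6) = -8 + (v - 6) = -8 + (-6 + v) = -14 + v)
W(w) = -4/3 (W(w) = 1 - 1/3*7 = 1 - 7/3 = -4/3)
-25052/35694 - 41184/(21893 + W(q(J, 0))) = -25052/35694 - 41184/(21893 - 4/3) = -25052*1/35694 - 41184/65675/3 = -12526/17847 - 41184*3/65675 = -12526/17847 - 123552/65675 = -3027677594/1172101725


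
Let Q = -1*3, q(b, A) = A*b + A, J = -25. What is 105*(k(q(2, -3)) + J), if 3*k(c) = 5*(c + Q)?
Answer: -4725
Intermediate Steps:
q(b, A) = A + A*b
Q = -3
k(c) = -5 + 5*c/3 (k(c) = (5*(c - 3))/3 = (5*(-3 + c))/3 = (-15 + 5*c)/3 = -5 + 5*c/3)
105*(k(q(2, -3)) + J) = 105*((-5 + 5*(-3*(1 + 2))/3) - 25) = 105*((-5 + 5*(-3*3)/3) - 25) = 105*((-5 + (5/3)*(-9)) - 25) = 105*((-5 - 15) - 25) = 105*(-20 - 25) = 105*(-45) = -4725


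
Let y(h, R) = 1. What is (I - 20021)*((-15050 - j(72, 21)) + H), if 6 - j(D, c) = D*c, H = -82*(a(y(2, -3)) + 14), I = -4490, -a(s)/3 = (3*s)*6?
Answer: 251580904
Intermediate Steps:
a(s) = -54*s (a(s) = -3*3*s*6 = -54*s)
H = 3280 (H = -82*(-54*1 + 14) = -82*(-54 + 14) = -82*(-40) = 3280)
j(D, c) = 6 - D*c
(I - 20021)*((-15050 - j(72, 21)) + H) = (-4490 - 20021)*((-15050 - (6 - 1*72*21)) + 3280) = -24511*((-15050 - (6 - 1512)) + 3280) = -24511*((-15050 - 1*(-1506)) + 3280) = -24511*((-15050 + 1506) + 3280) = -24511*(-13544 + 3280) = -24511*(-10264) = 251580904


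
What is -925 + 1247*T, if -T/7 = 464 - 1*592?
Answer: 1116387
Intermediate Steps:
T = 896 (T = -7*(464 - 1*592) = -7*(464 - 592) = -7*(-128) = 896)
-925 + 1247*T = -925 + 1247*896 = -925 + 1117312 = 1116387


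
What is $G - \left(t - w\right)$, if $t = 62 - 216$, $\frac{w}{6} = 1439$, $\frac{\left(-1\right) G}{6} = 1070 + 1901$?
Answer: $-9038$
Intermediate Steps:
$G = -17826$ ($G = - 6 \left(1070 + 1901\right) = \left(-6\right) 2971 = -17826$)
$w = 8634$ ($w = 6 \cdot 1439 = 8634$)
$t = -154$ ($t = 62 - 216 = -154$)
$G - \left(t - w\right) = -17826 - \left(-154 - 8634\right) = -17826 - -8788 = -17826 + 8788 = -9038$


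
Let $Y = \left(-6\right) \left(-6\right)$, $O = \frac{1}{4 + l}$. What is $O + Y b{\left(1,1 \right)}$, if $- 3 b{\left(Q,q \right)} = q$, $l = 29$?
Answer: $- \frac{395}{33} \approx -11.97$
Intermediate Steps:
$b{\left(Q,q \right)} = - \frac{q}{3}$
$O = \frac{1}{33}$ ($O = \frac{1}{4 + 29} = \frac{1}{33} \approx 0.030303$)
$Y = 36$
$O + Y b{\left(1,1 \right)} = \frac{1}{33} + 36 \left(\left(- \frac{1}{3}\right) 1\right) = \frac{1}{33} + 36 \left(- \frac{1}{3}\right) = \frac{1}{33} - 12 = - \frac{395}{33}$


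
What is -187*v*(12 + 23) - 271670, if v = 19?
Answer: -396025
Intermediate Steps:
-187*v*(12 + 23) - 271670 = -3553*(12 + 23) - 271670 = -3553*35 - 271670 = -187*665 - 271670 = -124355 - 271670 = -396025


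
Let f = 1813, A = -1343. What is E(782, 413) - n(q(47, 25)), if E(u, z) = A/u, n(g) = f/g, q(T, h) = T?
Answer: -87111/2162 ≈ -40.292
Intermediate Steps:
n(g) = 1813/g
E(u, z) = -1343/u
E(782, 413) - n(q(47, 25)) = -1343/782 - 1813/47 = -1343*1/782 - 1813/47 = -79/46 - 1*1813/47 = -79/46 - 1813/47 = -87111/2162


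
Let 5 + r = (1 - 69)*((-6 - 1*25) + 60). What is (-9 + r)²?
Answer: 3944196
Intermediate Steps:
r = -1977 (r = -5 + (1 - 69)*((-6 - 1*25) + 60) = -5 - 68*((-6 - 25) + 60) = -5 - 68*(-31 + 60) = -5 - 68*29 = -5 - 1972 = -1977)
(-9 + r)² = (-9 - 1977)² = (-1986)² = 3944196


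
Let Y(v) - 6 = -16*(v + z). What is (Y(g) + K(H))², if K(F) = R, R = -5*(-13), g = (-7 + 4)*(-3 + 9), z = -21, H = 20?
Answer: 483025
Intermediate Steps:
g = -18 (g = -3*6 = -18)
Y(v) = 342 - 16*v (Y(v) = 6 - 16*(v - 21) = 6 - 16*(-21 + v) = 6 + (336 - 16*v) = 342 - 16*v)
R = 65
K(F) = 65
(Y(g) + K(H))² = ((342 - 16*(-18)) + 65)² = ((342 + 288) + 65)² = (630 + 65)² = 695² = 483025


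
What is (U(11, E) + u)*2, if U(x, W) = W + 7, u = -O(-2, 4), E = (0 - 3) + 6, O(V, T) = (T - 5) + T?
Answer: 14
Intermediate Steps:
O(V, T) = -5 + 2*T (O(V, T) = (-5 + T) + T = -5 + 2*T)
E = 3 (E = -3 + 6 = 3)
u = -3 (u = -(-5 + 2*4) = -(-5 + 8) = -1*3 = -3)
U(x, W) = 7 + W
(U(11, E) + u)*2 = ((7 + 3) - 3)*2 = (10 - 3)*2 = 7*2 = 14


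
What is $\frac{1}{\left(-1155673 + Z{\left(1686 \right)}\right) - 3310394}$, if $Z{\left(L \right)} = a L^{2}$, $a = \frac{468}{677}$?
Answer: $- \frac{677}{1693192431} \approx -3.9984 \cdot 10^{-7}$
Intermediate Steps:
$a = \frac{468}{677}$ ($a = 468 \cdot \frac{1}{677} = \frac{468}{677} \approx 0.69129$)
$Z{\left(L \right)} = \frac{468 L^{2}}{677}$
$\frac{1}{\left(-1155673 + Z{\left(1686 \right)}\right) - 3310394} = \frac{1}{\left(-1155673 + \frac{468 \cdot 1686^{2}}{677}\right) - 3310394} = \frac{1}{\left(-1155673 + \frac{468}{677} \cdot 2842596\right) - 3310394} = \frac{1}{\left(-1155673 + \frac{1330334928}{677}\right) - 3310394} = \frac{1}{\frac{547944307}{677} - 3310394} = \frac{1}{- \frac{1693192431}{677}} = - \frac{677}{1693192431}$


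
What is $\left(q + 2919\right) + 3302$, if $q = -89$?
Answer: $6132$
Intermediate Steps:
$\left(q + 2919\right) + 3302 = \left(-89 + 2919\right) + 3302 = 2830 + 3302 = 6132$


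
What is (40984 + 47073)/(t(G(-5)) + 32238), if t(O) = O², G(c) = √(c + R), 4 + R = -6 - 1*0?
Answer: 88057/32223 ≈ 2.7327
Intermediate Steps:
R = -10 (R = -4 + (-6 - 1*0) = -4 + (-6 + 0) = -4 - 6 = -10)
G(c) = √(-10 + c) (G(c) = √(c - 10) = √(-10 + c))
(40984 + 47073)/(t(G(-5)) + 32238) = (40984 + 47073)/((√(-10 - 5))² + 32238) = 88057/((√(-15))² + 32238) = 88057/((I*√15)² + 32238) = 88057/(-15 + 32238) = 88057/32223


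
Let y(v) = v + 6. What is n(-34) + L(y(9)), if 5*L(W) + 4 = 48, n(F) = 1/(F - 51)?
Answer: 747/85 ≈ 8.7882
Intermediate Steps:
y(v) = 6 + v
n(F) = 1/(-51 + F)
L(W) = 44/5 (L(W) = -⅘ + (⅕)*48 = -⅘ + 48/5 = 44/5)
n(-34) + L(y(9)) = 1/(-51 - 34) + 44/5 = 1/(-85) + 44/5 = -1/85 + 44/5 = 747/85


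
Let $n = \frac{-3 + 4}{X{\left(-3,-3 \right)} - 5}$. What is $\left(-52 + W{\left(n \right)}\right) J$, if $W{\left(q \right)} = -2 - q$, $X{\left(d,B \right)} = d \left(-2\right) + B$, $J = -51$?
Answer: $\frac{5457}{2} \approx 2728.5$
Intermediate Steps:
$X{\left(d,B \right)} = B - 2 d$ ($X{\left(d,B \right)} = - 2 d + B = B - 2 d$)
$n = - \frac{1}{2}$ ($n = \frac{-3 + 4}{\left(-3 - -6\right) - 5} = 1 \frac{1}{\left(-3 + 6\right) - 5} = 1 \frac{1}{3 - 5} = 1 \frac{1}{-2} = 1 \left(- \frac{1}{2}\right) = - \frac{1}{2} \approx -0.5$)
$\left(-52 + W{\left(n \right)}\right) J = \left(-52 - \frac{3}{2}\right) \left(-51\right) = \left(- \frac{107}{2}\right) \left(-51\right) = \frac{5457}{2}$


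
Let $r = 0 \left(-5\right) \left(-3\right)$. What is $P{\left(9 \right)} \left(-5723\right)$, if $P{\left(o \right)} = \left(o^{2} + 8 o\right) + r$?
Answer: $-875619$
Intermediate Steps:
$r = 0$ ($r = 0 \left(-3\right) = 0$)
$P{\left(o \right)} = o^{2} + 8 o$ ($P{\left(o \right)} = \left(o^{2} + 8 o\right) + 0 = o^{2} + 8 o$)
$P{\left(9 \right)} \left(-5723\right) = 9 \left(8 + 9\right) \left(-5723\right) = 9 \cdot 17 \left(-5723\right) = 153 \left(-5723\right) = -875619$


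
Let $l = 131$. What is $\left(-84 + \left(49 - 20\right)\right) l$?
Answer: $-7205$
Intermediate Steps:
$\left(-84 + \left(49 - 20\right)\right) l = \left(-84 + \left(49 - 20\right)\right) 131 = \left(-84 + 29\right) 131 = \left(-55\right) 131 = -7205$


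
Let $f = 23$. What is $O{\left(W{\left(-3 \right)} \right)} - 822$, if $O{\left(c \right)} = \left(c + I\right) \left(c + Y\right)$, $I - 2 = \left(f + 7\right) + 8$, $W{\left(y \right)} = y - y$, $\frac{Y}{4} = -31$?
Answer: $-5782$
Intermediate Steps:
$Y = -124$ ($Y = 4 \left(-31\right) = -124$)
$W{\left(y \right)} = 0$
$I = 40$ ($I = 2 + \left(\left(23 + 7\right) + 8\right) = 2 + \left(30 + 8\right) = 2 + 38 = 40$)
$O{\left(c \right)} = \left(-124 + c\right) \left(40 + c\right)$ ($O{\left(c \right)} = \left(c + 40\right) \left(c - 124\right) = \left(40 + c\right) \left(-124 + c\right) = \left(-124 + c\right) \left(40 + c\right)$)
$O{\left(W{\left(-3 \right)} \right)} - 822 = \left(-4960 + 0^{2} - 0\right) - 822 = \left(-4960 + 0 + 0\right) - 822 = -4960 - 822 = -5782$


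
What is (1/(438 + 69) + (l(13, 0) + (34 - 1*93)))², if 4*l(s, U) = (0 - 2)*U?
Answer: 894727744/257049 ≈ 3480.8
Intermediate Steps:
l(s, U) = -U/2 (l(s, U) = ((0 - 2)*U)/4 = (-2*U)/4 = -U/2)
(1/(438 + 69) + (l(13, 0) + (34 - 1*93)))² = (1/(438 + 69) + (-½*0 + (34 - 1*93)))² = (1/507 + (0 + (34 - 93)))² = (1/507 + (0 - 59))² = (1/507 - 59)² = (-29912/507)² = 894727744/257049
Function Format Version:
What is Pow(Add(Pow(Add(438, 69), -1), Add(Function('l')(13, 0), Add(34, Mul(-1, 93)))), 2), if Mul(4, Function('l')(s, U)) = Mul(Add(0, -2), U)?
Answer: Rational(894727744, 257049) ≈ 3480.8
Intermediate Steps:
Function('l')(s, U) = Mul(Rational(-1, 2), U) (Function('l')(s, U) = Mul(Rational(1, 4), Mul(Add(0, -2), U)) = Mul(Rational(1, 4), Mul(-2, U)) = Mul(Rational(-1, 2), U))
Pow(Add(Pow(Add(438, 69), -1), Add(Function('l')(13, 0), Add(34, Mul(-1, 93)))), 2) = Pow(Add(Pow(Add(438, 69), -1), Add(Mul(Rational(-1, 2), 0), Add(34, Mul(-1, 93)))), 2) = Pow(Add(Pow(507, -1), Add(0, Add(34, -93))), 2) = Pow(Add(Rational(1, 507), Add(0, -59)), 2) = Pow(Add(Rational(1, 507), -59), 2) = Pow(Rational(-29912, 507), 2) = Rational(894727744, 257049)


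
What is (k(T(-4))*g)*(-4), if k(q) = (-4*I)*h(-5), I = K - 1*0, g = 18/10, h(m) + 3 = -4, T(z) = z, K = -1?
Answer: 1008/5 ≈ 201.60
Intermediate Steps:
h(m) = -7 (h(m) = -3 - 4 = -7)
g = 9/5 (g = 18*(1/10) = 9/5 ≈ 1.8000)
I = -1 (I = -1 - 1*0 = -1 + 0 = -1)
k(q) = -28 (k(q) = -4*(-1)*(-7) = 4*(-7) = -28)
(k(T(-4))*g)*(-4) = -28*9/5*(-4) = -252/5*(-4) = 1008/5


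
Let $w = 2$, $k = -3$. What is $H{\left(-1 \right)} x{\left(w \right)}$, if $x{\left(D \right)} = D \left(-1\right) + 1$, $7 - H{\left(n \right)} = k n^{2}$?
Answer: $-10$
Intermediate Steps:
$H{\left(n \right)} = 7 + 3 n^{2}$ ($H{\left(n \right)} = 7 - - 3 n^{2} = 7 + 3 n^{2}$)
$x{\left(D \right)} = 1 - D$ ($x{\left(D \right)} = - D + 1 = 1 - D$)
$H{\left(-1 \right)} x{\left(w \right)} = \left(7 + 3 \left(-1\right)^{2}\right) \left(1 - 2\right) = \left(7 + 3 \cdot 1\right) \left(1 - 2\right) = \left(7 + 3\right) \left(-1\right) = 10 \left(-1\right) = -10$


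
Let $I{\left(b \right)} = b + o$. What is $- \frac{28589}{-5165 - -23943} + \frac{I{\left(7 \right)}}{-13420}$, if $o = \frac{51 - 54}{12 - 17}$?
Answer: $- \frac{239879433}{157500475} \approx -1.523$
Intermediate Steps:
$o = \frac{3}{5}$ ($o = \frac{51 - 54}{-5} = \left(51 - 54\right) \left(- \frac{1}{5}\right) = \left(-3\right) \left(- \frac{1}{5}\right) = \frac{3}{5} \approx 0.6$)
$I{\left(b \right)} = \frac{3}{5} + b$ ($I{\left(b \right)} = b + \frac{3}{5} = \frac{3}{5} + b$)
$- \frac{28589}{-5165 - -23943} + \frac{I{\left(7 \right)}}{-13420} = - \frac{28589}{-5165 - -23943} + \frac{\frac{3}{5} + 7}{-13420} = - \frac{28589}{-5165 + 23943} + \frac{38}{5} \left(- \frac{1}{13420}\right) = - \frac{28589}{18778} - \frac{19}{33550} = - \frac{239879433}{157500475}$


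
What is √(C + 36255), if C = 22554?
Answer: √58809 ≈ 242.51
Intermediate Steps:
√(C + 36255) = √(22554 + 36255) = √58809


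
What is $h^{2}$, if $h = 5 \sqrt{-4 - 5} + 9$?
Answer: $-144 + 270 i \approx -144.0 + 270.0 i$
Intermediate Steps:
$h = 9 + 15 i$ ($h = 5 \sqrt{-9} + 9 = 5 \cdot 3 i + 9 = 15 i + 9 = 9 + 15 i \approx 9.0 + 15.0 i$)
$h^{2} = \left(9 + 15 i\right)^{2}$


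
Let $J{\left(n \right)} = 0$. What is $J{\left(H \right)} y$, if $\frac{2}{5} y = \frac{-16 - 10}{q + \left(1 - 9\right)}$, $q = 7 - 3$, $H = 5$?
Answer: $0$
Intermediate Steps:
$q = 4$ ($q = 7 - 3 = 4$)
$y = \frac{65}{4}$ ($y = \frac{5 \frac{-16 - 10}{4 + \left(1 - 9\right)}}{2} = \frac{5 \left(- \frac{26}{4 + \left(1 - 9\right)}\right)}{2} = \frac{5 \left(- \frac{26}{4 - 8}\right)}{2} = \frac{5 \left(- \frac{26}{-4}\right)}{2} = \frac{5 \left(\left(-26\right) \left(- \frac{1}{4}\right)\right)}{2} = \frac{5}{2} \cdot \frac{13}{2} = \frac{65}{4} \approx 16.25$)
$J{\left(H \right)} y = 0 \cdot \frac{65}{4} = 0$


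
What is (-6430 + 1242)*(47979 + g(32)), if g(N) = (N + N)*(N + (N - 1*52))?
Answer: -252899436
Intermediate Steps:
g(N) = 2*N*(-52 + 2*N) (g(N) = (2*N)*(N + (N - 52)) = (2*N)*(N + (-52 + N)) = (2*N)*(-52 + 2*N) = 2*N*(-52 + 2*N))
(-6430 + 1242)*(47979 + g(32)) = (-6430 + 1242)*(47979 + 4*32*(-26 + 32)) = -5188*(47979 + 4*32*6) = -5188*(47979 + 768) = -5188*48747 = -252899436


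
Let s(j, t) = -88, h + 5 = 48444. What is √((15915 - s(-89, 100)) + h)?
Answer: √64442 ≈ 253.85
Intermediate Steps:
h = 48439 (h = -5 + 48444 = 48439)
√((15915 - s(-89, 100)) + h) = √((15915 - 1*(-88)) + 48439) = √((15915 + 88) + 48439) = √(16003 + 48439) = √64442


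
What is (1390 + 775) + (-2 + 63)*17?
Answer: 3202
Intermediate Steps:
(1390 + 775) + (-2 + 63)*17 = 2165 + 61*17 = 2165 + 1037 = 3202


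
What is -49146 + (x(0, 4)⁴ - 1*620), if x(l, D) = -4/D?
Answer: -49765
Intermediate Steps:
-49146 + (x(0, 4)⁴ - 1*620) = -49146 + ((-4/4)⁴ - 1*620) = -49146 + ((-4*¼)⁴ - 620) = -49146 + ((-1)⁴ - 620) = -49146 + (1 - 620) = -49146 - 619 = -49765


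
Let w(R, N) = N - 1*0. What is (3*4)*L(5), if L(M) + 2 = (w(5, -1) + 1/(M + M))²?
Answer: -357/25 ≈ -14.280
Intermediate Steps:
w(R, N) = N (w(R, N) = N + 0 = N)
L(M) = -2 + (-1 + 1/(2*M))² (L(M) = -2 + (-1 + 1/(M + M))² = -2 + (-1 + 1/(2*M))²)
(3*4)*L(5) = (3*4)*((¼ - 1*5 - 1*5²)/5²) = 12*((¼ - 5 - 1*25)/25) = 12*((¼ - 5 - 25)/25) = 12*((1/25)*(-119/4)) = 12*(-119/100) = -357/25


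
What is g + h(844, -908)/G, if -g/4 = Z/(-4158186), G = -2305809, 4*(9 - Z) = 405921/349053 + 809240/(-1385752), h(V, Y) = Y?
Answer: 12956825498903703596/32206359679684427778651 ≈ 0.00040231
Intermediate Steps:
Z = 178470770364/20154203869 (Z = 9 - (405921/349053 + 809240/(-1385752))/4 = 9 - (405921*(1/349053) + 809240*(-1/1385752))/4 = 9 - (135307/116351 - 101155/173219)/4 = 9 - ¼*11668257828/20154203869 = 9 - 2917064457/20154203869 = 178470770364/20154203869 ≈ 8.8553)
g = 118980513576/13967488061536939 (g = -713883081456/(20154203869*(-4158186)) = -713883081456*(-1)/(20154203869*4158186) = -4*(-29745128394/13967488061536939) = 118980513576/13967488061536939 ≈ 8.5184e-6)
g + h(844, -908)/G = 118980513576/13967488061536939 - 908/(-2305809) = 118980513576/13967488061536939 - 908*(-1/2305809) = 118980513576/13967488061536939 + 908/2305809 = 12956825498903703596/32206359679684427778651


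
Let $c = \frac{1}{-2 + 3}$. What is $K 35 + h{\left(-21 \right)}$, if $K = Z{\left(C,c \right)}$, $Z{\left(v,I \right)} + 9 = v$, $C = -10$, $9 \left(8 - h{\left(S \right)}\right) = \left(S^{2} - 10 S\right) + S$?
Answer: $-727$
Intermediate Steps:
$c = 1$ ($c = 1^{-1} = 1$)
$h{\left(S \right)} = 8 + S - \frac{S^{2}}{9}$ ($h{\left(S \right)} = 8 - \frac{\left(S^{2} - 10 S\right) + S}{9} = 8 - \frac{S^{2} - 9 S}{9} = 8 - \left(- S + \frac{S^{2}}{9}\right) = 8 + S - \frac{S^{2}}{9}$)
$Z{\left(v,I \right)} = -9 + v$
$K = -19$ ($K = -9 - 10 = -19$)
$K 35 + h{\left(-21 \right)} = \left(-19\right) 35 - \left(13 + 49\right) = -665 - 62 = -727$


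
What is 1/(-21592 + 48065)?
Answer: 1/26473 ≈ 3.7774e-5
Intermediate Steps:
1/(-21592 + 48065) = 1/26473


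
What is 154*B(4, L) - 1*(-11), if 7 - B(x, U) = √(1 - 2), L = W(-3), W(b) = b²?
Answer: 1089 - 154*I ≈ 1089.0 - 154.0*I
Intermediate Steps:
L = 9 (L = (-3)² = 9)
B(x, U) = 7 - I (B(x, U) = 7 - √(1 - 2) = 7 - √(-1) = 7 - I)
154*B(4, L) - 1*(-11) = 154*(7 - I) - 1*(-11) = (1078 - 154*I) + 11 = 1089 - 154*I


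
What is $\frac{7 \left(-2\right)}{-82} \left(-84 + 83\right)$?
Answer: $- \frac{7}{41} \approx -0.17073$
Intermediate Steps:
$\frac{7 \left(-2\right)}{-82} \left(-84 + 83\right) = \left(-14\right) \left(- \frac{1}{82}\right) \left(-1\right) = \frac{7}{41} \left(-1\right) = - \frac{7}{41}$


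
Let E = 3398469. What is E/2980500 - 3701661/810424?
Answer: -689883314137/201289061000 ≈ -3.4273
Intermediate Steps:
E/2980500 - 3701661/810424 = 3398469/2980500 - 3701661/810424 = 3398469*(1/2980500) - 3701661*1/810424 = 1132823/993500 - 3701661/810424 = -689883314137/201289061000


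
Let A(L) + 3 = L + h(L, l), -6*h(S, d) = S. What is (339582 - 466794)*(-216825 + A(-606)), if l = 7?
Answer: 27647365596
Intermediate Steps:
h(S, d) = -S/6
A(L) = -3 + 5*L/6 (A(L) = -3 + (L - L/6) = -3 + 5*L/6)
(339582 - 466794)*(-216825 + A(-606)) = (339582 - 466794)*(-216825 + (-3 + (5/6)*(-606))) = -127212*(-216825 + (-3 - 505)) = -127212*(-216825 - 508) = -127212*(-217333) = 27647365596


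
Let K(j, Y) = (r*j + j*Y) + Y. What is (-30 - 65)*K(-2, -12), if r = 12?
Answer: 1140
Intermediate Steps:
K(j, Y) = Y + 12*j + Y*j (K(j, Y) = (12*j + j*Y) + Y = (12*j + Y*j) + Y = Y + 12*j + Y*j)
(-30 - 65)*K(-2, -12) = (-30 - 65)*(-12 + 12*(-2) - 12*(-2)) = -95*(-12 - 24 + 24) = -95*(-12) = 1140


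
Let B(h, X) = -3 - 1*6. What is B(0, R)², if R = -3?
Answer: 81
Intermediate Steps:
B(h, X) = -9 (B(h, X) = -3 - 6 = -9)
B(0, R)² = (-9)² = 81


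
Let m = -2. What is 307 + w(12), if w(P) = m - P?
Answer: 293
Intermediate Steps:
w(P) = -2 - P
307 + w(12) = 307 + (-2 - 1*12) = 307 + (-2 - 12) = 307 - 14 = 293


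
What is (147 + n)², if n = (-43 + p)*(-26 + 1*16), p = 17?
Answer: 165649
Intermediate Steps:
n = 260 (n = (-43 + 17)*(-26 + 1*16) = -26*(-26 + 16) = -26*(-10) = 260)
(147 + n)² = (147 + 260)² = 407² = 165649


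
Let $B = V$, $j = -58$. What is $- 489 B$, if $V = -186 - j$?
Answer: $62592$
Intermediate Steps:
$V = -128$ ($V = -186 - -58 = -186 + 58 = -128$)
$B = -128$
$- 489 B = \left(-489\right) \left(-128\right) = 62592$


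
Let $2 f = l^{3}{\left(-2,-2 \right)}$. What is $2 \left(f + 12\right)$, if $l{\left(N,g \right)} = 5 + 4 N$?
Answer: $-3$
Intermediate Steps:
$f = - \frac{27}{2}$ ($f = \frac{\left(5 + 4 \left(-2\right)\right)^{3}}{2} = \frac{\left(5 - 8\right)^{3}}{2} = \frac{\left(-3\right)^{3}}{2} = \frac{1}{2} \left(-27\right) = - \frac{27}{2} \approx -13.5$)
$2 \left(f + 12\right) = 2 \left(- \frac{27}{2} + 12\right) = 2 \left(- \frac{3}{2}\right) = -3$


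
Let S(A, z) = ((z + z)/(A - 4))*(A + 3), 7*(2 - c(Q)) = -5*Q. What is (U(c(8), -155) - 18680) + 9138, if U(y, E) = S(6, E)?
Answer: -10937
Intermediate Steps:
c(Q) = 2 + 5*Q/7 (c(Q) = 2 - (-5)*Q/7 = 2 + 5*Q/7)
S(A, z) = 2*z*(3 + A)/(-4 + A) (S(A, z) = ((2*z)/(-4 + A))*(3 + A) = (2*z/(-4 + A))*(3 + A) = 2*z*(3 + A)/(-4 + A))
U(y, E) = 9*E (U(y, E) = 2*E*(3 + 6)/(-4 + 6) = 2*E*9/2 = 2*E*(½)*9 = 9*E)
(U(c(8), -155) - 18680) + 9138 = (9*(-155) - 18680) + 9138 = (-1395 - 18680) + 9138 = -20075 + 9138 = -10937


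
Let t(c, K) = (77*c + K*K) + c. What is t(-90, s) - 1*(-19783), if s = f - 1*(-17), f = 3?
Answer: 13163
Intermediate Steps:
s = 20 (s = 3 - 1*(-17) = 3 + 17 = 20)
t(c, K) = K**2 + 78*c (t(c, K) = (77*c + K**2) + c = (K**2 + 77*c) + c = K**2 + 78*c)
t(-90, s) - 1*(-19783) = (20**2 + 78*(-90)) - 1*(-19783) = (400 - 7020) + 19783 = -6620 + 19783 = 13163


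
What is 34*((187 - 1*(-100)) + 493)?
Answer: 26520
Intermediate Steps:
34*((187 - 1*(-100)) + 493) = 34*((187 + 100) + 493) = 34*(287 + 493) = 34*780 = 26520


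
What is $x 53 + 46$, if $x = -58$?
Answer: $-3028$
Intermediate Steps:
$x 53 + 46 = \left(-58\right) 53 + 46 = -3074 + 46 = -3028$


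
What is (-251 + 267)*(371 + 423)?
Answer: 12704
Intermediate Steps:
(-251 + 267)*(371 + 423) = 16*794 = 12704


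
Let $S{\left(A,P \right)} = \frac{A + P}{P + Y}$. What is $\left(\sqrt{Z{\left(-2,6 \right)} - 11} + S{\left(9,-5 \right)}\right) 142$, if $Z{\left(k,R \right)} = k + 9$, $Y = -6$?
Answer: $- \frac{568}{11} + 284 i \approx -51.636 + 284.0 i$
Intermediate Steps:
$Z{\left(k,R \right)} = 9 + k$
$S{\left(A,P \right)} = \frac{A + P}{-6 + P}$ ($S{\left(A,P \right)} = \frac{A + P}{P - 6} = \frac{A + P}{-6 + P}$)
$\left(\sqrt{Z{\left(-2,6 \right)} - 11} + S{\left(9,-5 \right)}\right) 142 = \left(\sqrt{\left(9 - 2\right) - 11} + \frac{9 - 5}{-6 - 5}\right) 142 = \left(\sqrt{7 - 11} + \frac{1}{-11} \cdot 4\right) 142 = \left(\sqrt{-4} - \frac{4}{11}\right) 142 = \left(2 i - \frac{4}{11}\right) 142 = \left(- \frac{4}{11} + 2 i\right) 142 = - \frac{568}{11} + 284 i$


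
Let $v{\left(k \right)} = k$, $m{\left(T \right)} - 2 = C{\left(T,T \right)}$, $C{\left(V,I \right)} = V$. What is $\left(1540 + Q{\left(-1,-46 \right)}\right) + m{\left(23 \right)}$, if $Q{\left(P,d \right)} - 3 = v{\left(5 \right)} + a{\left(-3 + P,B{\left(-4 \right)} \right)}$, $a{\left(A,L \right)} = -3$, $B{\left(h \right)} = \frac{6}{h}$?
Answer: $1570$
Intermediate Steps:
$m{\left(T \right)} = 2 + T$
$Q{\left(P,d \right)} = 5$ ($Q{\left(P,d \right)} = 3 + \left(5 - 3\right) = 3 + 2 = 5$)
$\left(1540 + Q{\left(-1,-46 \right)}\right) + m{\left(23 \right)} = \left(1540 + 5\right) + \left(2 + 23\right) = 1545 + 25 = 1570$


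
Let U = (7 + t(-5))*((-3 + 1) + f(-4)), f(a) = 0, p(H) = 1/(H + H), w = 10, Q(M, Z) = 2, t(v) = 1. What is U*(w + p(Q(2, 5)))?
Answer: -164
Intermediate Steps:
p(H) = 1/(2*H)
U = -16 (U = (7 + 1)*((-3 + 1) + 0) = 8*(-2 + 0) = 8*(-2) = -16)
U*(w + p(Q(2, 5))) = -16*(10 + (½)/2) = -16*(10 + (½)*(½)) = -16*(10 + ¼) = -16*41/4 = -164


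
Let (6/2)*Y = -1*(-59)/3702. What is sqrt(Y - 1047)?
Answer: I*sqrt(14348856982)/3702 ≈ 32.357*I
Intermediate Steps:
Y = 59/11106 (Y = (-1*(-59)/3702)/3 = (59*(1/3702))/3 = (1/3)*(59/3702) = 59/11106 ≈ 0.0053124)
sqrt(Y - 1047) = sqrt(59/11106 - 1047) = sqrt(-11627923/11106) = I*sqrt(14348856982)/3702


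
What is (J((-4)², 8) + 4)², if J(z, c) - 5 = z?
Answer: 625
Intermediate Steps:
J(z, c) = 5 + z
(J((-4)², 8) + 4)² = ((5 + (-4)²) + 4)² = ((5 + 16) + 4)² = (21 + 4)² = 25² = 625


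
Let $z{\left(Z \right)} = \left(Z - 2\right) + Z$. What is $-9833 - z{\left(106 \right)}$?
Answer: $-10043$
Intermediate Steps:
$z{\left(Z \right)} = -2 + 2 Z$ ($z{\left(Z \right)} = \left(-2 + Z\right) + Z = -2 + 2 Z$)
$-9833 - z{\left(106 \right)} = -9833 - \left(-2 + 2 \cdot 106\right) = -9833 - \left(-2 + 212\right) = -9833 - 210 = -10043$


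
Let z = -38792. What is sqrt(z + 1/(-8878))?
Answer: 3*I*sqrt(339726906334)/8878 ≈ 196.96*I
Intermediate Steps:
sqrt(z + 1/(-8878)) = sqrt(-38792 + 1/(-8878)) = sqrt(-38792 - 1/8878) = sqrt(-344395377/8878) = 3*I*sqrt(339726906334)/8878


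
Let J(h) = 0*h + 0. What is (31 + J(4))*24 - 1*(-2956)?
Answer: 3700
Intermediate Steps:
J(h) = 0 (J(h) = 0 + 0 = 0)
(31 + J(4))*24 - 1*(-2956) = (31 + 0)*24 - 1*(-2956) = 31*24 + 2956 = 744 + 2956 = 3700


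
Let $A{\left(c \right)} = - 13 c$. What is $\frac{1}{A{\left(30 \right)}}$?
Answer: $- \frac{1}{390} \approx -0.0025641$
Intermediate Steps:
$\frac{1}{A{\left(30 \right)}} = \frac{1}{\left(-13\right) 30} = \frac{1}{-390} = - \frac{1}{390}$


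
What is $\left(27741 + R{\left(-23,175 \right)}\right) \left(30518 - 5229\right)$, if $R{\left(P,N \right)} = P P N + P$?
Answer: $3042089677$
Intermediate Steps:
$R{\left(P,N \right)} = P + N P^{2}$ ($R{\left(P,N \right)} = P^{2} N + P = N P^{2} + P = P + N P^{2}$)
$\left(27741 + R{\left(-23,175 \right)}\right) \left(30518 - 5229\right) = \left(27741 - 23 \left(1 + 175 \left(-23\right)\right)\right) \left(30518 - 5229\right) = \left(27741 - 23 \left(1 - 4025\right)\right) 25289 = \left(27741 - -92552\right) 25289 = \left(27741 + 92552\right) 25289 = 120293 \cdot 25289 = 3042089677$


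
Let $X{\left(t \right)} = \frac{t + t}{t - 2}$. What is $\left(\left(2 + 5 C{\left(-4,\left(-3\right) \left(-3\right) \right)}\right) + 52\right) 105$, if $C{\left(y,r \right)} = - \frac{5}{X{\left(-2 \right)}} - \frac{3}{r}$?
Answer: $2870$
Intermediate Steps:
$X{\left(t \right)} = \frac{2 t}{-2 + t}$
$C{\left(y,r \right)} = -5 - \frac{3}{r}$ ($C{\left(y,r \right)} = - \frac{5}{2 \left(-2\right) \frac{1}{-2 - 2}} - \frac{3}{r} = - \frac{5}{2 \left(-2\right) \frac{1}{-4}} - \frac{3}{r} = - \frac{5}{2 \left(-2\right) \left(- \frac{1}{4}\right)} - \frac{3}{r} = - \frac{5}{1} - \frac{3}{r} = \left(-5\right) 1 - \frac{3}{r} = -5 - \frac{3}{r}$)
$\left(\left(2 + 5 C{\left(-4,\left(-3\right) \left(-3\right) \right)}\right) + 52\right) 105 = \left(\left(2 + 5 \left(-5 - \frac{3}{\left(-3\right) \left(-3\right)}\right)\right) + 52\right) 105 = \left(\left(2 + 5 \left(-5 - \frac{3}{9}\right)\right) + 52\right) 105 = \left(\left(2 + 5 \left(-5 - \frac{1}{3}\right)\right) + 52\right) 105 = \left(\left(2 + 5 \left(- \frac{16}{3}\right)\right) + 52\right) 105 = \left(\left(2 - \frac{80}{3}\right) + 52\right) 105 = \left(- \frac{74}{3} + 52\right) 105 = \frac{82}{3} \cdot 105 = 2870$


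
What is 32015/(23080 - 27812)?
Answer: -32015/4732 ≈ -6.7656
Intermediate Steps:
32015/(23080 - 27812) = 32015/(-4732) = 32015*(-1/4732) = -32015/4732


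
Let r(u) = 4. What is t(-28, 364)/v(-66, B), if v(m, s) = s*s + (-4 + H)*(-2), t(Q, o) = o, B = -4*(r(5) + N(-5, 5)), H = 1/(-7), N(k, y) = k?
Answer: 1274/85 ≈ 14.988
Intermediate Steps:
H = -⅐ ≈ -0.14286
B = 4 (B = -4*(4 - 5) = -4*(-1) = 4)
v(m, s) = 58/7 + s² (v(m, s) = s*s + (-4 - ⅐)*(-2) = s² - 29/7*(-2) = s² + 58/7 = 58/7 + s²)
t(-28, 364)/v(-66, B) = 364/(58/7 + 4²) = 364/(58/7 + 16) = 364/(170/7) = 364*(7/170) = 1274/85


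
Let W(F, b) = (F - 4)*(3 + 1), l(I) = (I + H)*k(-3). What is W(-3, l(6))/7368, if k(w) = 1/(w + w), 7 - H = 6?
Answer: -7/1842 ≈ -0.0038002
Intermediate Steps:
H = 1 (H = 7 - 1*6 = 7 - 6 = 1)
k(w) = 1/(2*w)
l(I) = -⅙ - I/6 (l(I) = (I + 1)*((½)/(-3)) = (1 + I)*((½)*(-⅓)) = (1 + I)*(-⅙) = -⅙ - I/6)
W(F, b) = -16 + 4*F (W(F, b) = (-4 + F)*4 = -16 + 4*F)
W(-3, l(6))/7368 = (-16 + 4*(-3))/7368 = (-16 - 12)/7368 = (1/7368)*(-28) = -7/1842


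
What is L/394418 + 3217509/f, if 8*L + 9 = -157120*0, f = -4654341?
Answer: -376014429895/543927664752 ≈ -0.69129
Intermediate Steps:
L = -9/8 (L = -9/8 + (-157120*0)/8 = -9/8 + (⅛)*0 = -9/8 + 0 = -9/8 ≈ -1.1250)
L/394418 + 3217509/f = -9/8/394418 + 3217509/(-4654341) = -9/8*1/394418 + 3217509*(-1/4654341) = -9/3155344 - 119167/172383 = -376014429895/543927664752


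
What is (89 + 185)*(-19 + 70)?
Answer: 13974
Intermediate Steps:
(89 + 185)*(-19 + 70) = 274*51 = 13974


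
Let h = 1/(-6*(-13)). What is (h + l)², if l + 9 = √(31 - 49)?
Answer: 381889/6084 - 701*I*√2/13 ≈ 62.769 - 76.259*I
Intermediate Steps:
h = 1/78 ≈ 0.012821
l = -9 + 3*I*√2 (l = -9 + √(31 - 49) = -9 + √(-18) = -9 + 3*I*√2 ≈ -9.0 + 4.2426*I)
(h + l)² = (1/78 + (-9 + 3*I*√2))² = (-701/78 + 3*I*√2)²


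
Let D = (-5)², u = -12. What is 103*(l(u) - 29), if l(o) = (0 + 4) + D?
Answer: 0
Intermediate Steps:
D = 25
l(o) = 29 (l(o) = (0 + 4) + 25 = 4 + 25 = 29)
103*(l(u) - 29) = 103*(29 - 29) = 103*0 = 0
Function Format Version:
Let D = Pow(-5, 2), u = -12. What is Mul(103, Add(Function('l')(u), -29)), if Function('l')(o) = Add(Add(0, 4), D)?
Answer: 0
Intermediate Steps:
D = 25
Function('l')(o) = 29 (Function('l')(o) = Add(Add(0, 4), 25) = Add(4, 25) = 29)
Mul(103, Add(Function('l')(u), -29)) = Mul(103, Add(29, -29)) = Mul(103, 0) = 0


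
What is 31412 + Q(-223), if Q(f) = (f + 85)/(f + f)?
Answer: 7004945/223 ≈ 31412.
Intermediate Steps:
Q(f) = (85 + f)/(2*f) (Q(f) = (85 + f)/((2*f)) = (85 + f)*(1/(2*f)) = (85 + f)/(2*f))
31412 + Q(-223) = 31412 + (1/2)*(85 - 223)/(-223) = 31412 + (1/2)*(-1/223)*(-138) = 31412 + 69/223 = 7004945/223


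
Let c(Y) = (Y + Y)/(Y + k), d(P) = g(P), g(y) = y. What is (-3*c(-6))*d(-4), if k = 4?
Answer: 72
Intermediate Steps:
d(P) = P
c(Y) = 2*Y/(4 + Y) (c(Y) = (Y + Y)/(Y + 4) = (2*Y)/(4 + Y) = 2*Y/(4 + Y))
(-3*c(-6))*d(-4) = -6*(-6)/(4 - 6)*(-4) = -6*(-6)/(-2)*(-4) = -6*(-6)*(-1)/2*(-4) = -3*6*(-4) = -18*(-4) = 72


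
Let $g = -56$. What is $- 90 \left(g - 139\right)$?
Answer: $17550$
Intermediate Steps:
$- 90 \left(g - 139\right) = - 90 \left(-56 - 139\right) = \left(-90\right) \left(-195\right) = 17550$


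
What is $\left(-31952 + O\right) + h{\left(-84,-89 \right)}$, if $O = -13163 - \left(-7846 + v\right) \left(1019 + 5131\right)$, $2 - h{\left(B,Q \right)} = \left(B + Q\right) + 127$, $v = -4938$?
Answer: $78576533$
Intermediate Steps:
$h{\left(B,Q \right)} = -125 - B - Q$ ($h{\left(B,Q \right)} = 2 - \left(\left(B + Q\right) + 127\right) = 2 - \left(127 + B + Q\right) = -125 - B - Q$)
$O = 78608437$ ($O = -13163 - \left(-7846 - 4938\right) \left(1019 + 5131\right) = -13163 - \left(-12784\right) 6150 = -13163 - -78621600 = -13163 + 78621600 = 78608437$)
$\left(-31952 + O\right) + h{\left(-84,-89 \right)} = \left(-31952 + 78608437\right) - -48 = 78576485 + \left(-125 + 84 + 89\right) = 78576485 + 48 = 78576533$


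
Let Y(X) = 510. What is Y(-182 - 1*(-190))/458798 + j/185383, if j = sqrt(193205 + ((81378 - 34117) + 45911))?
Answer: 255/229399 + sqrt(286377)/185383 ≈ 0.0039983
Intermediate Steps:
j = sqrt(286377) (j = sqrt(193205 + (47261 + 45911)) = sqrt(193205 + 93172) = sqrt(286377) ≈ 535.14)
Y(-182 - 1*(-190))/458798 + j/185383 = 510/458798 + sqrt(286377)/185383 = 510*(1/458798) + sqrt(286377)*(1/185383) = 255/229399 + sqrt(286377)/185383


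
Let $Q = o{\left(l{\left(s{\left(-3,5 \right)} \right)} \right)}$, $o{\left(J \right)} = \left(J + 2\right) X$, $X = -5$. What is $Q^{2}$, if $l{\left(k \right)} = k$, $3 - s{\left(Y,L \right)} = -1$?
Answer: $900$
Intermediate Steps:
$s{\left(Y,L \right)} = 4$ ($s{\left(Y,L \right)} = 3 - -1 = 3 + 1 = 4$)
$o{\left(J \right)} = -10 - 5 J$ ($o{\left(J \right)} = \left(J + 2\right) \left(-5\right) = \left(2 + J\right) \left(-5\right) = -10 - 5 J$)
$Q = -30$ ($Q = -10 - 20 = -30$)
$Q^{2} = \left(-30\right)^{2} = 900$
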